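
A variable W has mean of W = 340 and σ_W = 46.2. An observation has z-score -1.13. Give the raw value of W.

W = 287.794

W = mean of W + z·σ_W = 340 + (-1.13)·46.2 = 287.794.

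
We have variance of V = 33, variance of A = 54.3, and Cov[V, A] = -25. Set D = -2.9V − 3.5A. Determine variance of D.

variance of D = a²·variance of V + b²·variance of A + 2ab·Cov[V, A] with a = -2.9, b = -3.5.
= (-2.9)²·33 + (-3.5)²·54.3 + 2·(-2.9)·(-3.5)·(-25)
= 277.53 + 665.175 + (-507.5) = 435.205.

variance of D = 435.205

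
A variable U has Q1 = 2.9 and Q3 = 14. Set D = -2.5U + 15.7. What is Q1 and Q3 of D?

a = -2.5 < 0 reverses order: Q1(D) comes from Q3(U), Q3(D) from Q1(U).
Q1(D) = (-2.5)·14 + 15.7 = -19.3; Q3(D) = (-2.5)·2.9 + 15.7 = 8.45.

Q1(D) = -19.3, Q3(D) = 8.45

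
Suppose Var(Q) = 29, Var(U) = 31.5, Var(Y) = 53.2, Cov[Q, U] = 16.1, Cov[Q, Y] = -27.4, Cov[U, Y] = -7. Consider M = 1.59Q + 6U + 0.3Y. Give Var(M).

Var(M) = a²·Var(Q) + b²·Var(U) + c²·Var(Y) + 2ab·Cov[Q, U] + 2ac·Cov[Q, Y] + 2bc·Cov[U, Y], with a = 1.59, b = 6, c = 0.3.
= 73.3149 + 1134 + 4.788 + 307.188 + (-26.1396) + (-25.2)
= 1467.9513.

Var(M) = 1467.9513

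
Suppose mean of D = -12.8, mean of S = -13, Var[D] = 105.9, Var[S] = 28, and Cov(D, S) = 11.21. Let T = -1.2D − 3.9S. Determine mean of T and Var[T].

mean of T = (-1.2)·mean of D + (-3.9)·mean of S = (-1.2)·(-12.8) + (-3.9)·(-13) = 66.06.
Var[T] = a²·Var[D] + b²·Var[S] + 2ab·Cov(D, S) with a = -1.2, b = -3.9.
= (-1.2)²·105.9 + (-3.9)²·28 + 2·(-1.2)·(-3.9)·11.21
= 152.496 + 425.88 + 104.9256 = 683.3016.

mean of T = 66.06, Var[T] = 683.3016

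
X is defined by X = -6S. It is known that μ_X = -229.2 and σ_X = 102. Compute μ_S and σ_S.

μ_S = 38.2, σ_S = 17

From X = -6S: μ_X = a·μ_S + b, so μ_S = (μ_X − b)/a = (-229.2 − 0)/(-6) = 38.2.
σ_X = |a|·σ_S, so σ_S = 102/|-6| = 17.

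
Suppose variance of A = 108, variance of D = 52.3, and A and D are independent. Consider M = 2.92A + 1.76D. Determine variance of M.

variance of M = 1082.85568

variance of M = a²·variance of A + b²·variance of D + 2ab·covariance of A and D with a = 2.92, b = 1.76.
Independence gives covariance of A and D = 0.
= 2.92²·108 + 1.76²·52.3 + 2·2.92·1.76·0
= 920.8512 + 162.00448 + 0 = 1082.85568.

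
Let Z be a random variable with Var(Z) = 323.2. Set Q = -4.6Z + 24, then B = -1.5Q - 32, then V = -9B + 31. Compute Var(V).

Var(Q) = (-4.6)²·323.2 = 6838.912.
Var(B) = (-1.5)²·6838.912 = 15387.552.
Var(V) = (-9)²·15387.552 = 1246391.712.

Var(V) = 1246391.712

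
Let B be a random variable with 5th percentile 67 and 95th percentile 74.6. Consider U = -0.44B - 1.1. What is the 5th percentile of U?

5th percentile of U = -33.924

Since a = -0.44 < 0 the transformation is decreasing, reversing order: the 5th percentile of U corresponds to the 95th percentile of B.
So P_{5}(U) = a·P_{95}(B) + b = (-0.44)·74.6 + (-1.1) = -33.924.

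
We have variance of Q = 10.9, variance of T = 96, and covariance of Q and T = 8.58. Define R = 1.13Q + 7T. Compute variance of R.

variance of R = 4853.65381

variance of R = a²·variance of Q + b²·variance of T + 2ab·covariance of Q and T with a = 1.13, b = 7.
= 1.13²·10.9 + 7²·96 + 2·1.13·7·8.58
= 13.91821 + 4704 + 135.7356 = 4853.65381.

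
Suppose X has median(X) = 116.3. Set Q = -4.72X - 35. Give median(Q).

A linear map preserves order up to sign, so median(Q) = a·median(X) + b = (-4.72)·116.3 + (-35) = -583.936.

median(Q) = -583.936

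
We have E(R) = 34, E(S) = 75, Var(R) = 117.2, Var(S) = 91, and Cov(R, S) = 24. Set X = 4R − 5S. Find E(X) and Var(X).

E(X) = -239, Var(X) = 3190.2

E(X) = 4·E(R) + (-5)·E(S) = 4·34 + (-5)·75 = -239.
Var(X) = a²·Var(R) + b²·Var(S) + 2ab·Cov(R, S) with a = 4, b = -5.
= 4²·117.2 + (-5)²·91 + 2·4·(-5)·24
= 1875.2 + 2275 + (-960) = 3190.2.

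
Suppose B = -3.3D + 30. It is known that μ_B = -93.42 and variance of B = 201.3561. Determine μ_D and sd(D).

μ_D = 37.4, sd(D) = 4.3

From B = -3.3D + 30: μ_B = a·μ_D + b, so μ_D = (μ_B − b)/a = (-93.42 − 30)/(-3.3) = 37.4.
sd(B) = √201.3561 = 14.19.
sd(B) = |a|·sd(D), so sd(D) = 14.19/|-3.3| = 4.3.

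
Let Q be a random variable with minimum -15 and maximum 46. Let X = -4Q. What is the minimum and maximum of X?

min(X) = -184, max(X) = 60

a = -4 < 0, so order reverses: min(X) = a·max(Q)+b = (-4)·46 = -184; max(X) = a·min(Q)+b = (-4)·(-15) = 60.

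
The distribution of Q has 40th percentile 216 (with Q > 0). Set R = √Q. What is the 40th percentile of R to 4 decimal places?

√Q is increasing, so P_{40}(R) = g(P_{40}(Q)) ≈ 14.6969.

40th percentile of R = 14.6969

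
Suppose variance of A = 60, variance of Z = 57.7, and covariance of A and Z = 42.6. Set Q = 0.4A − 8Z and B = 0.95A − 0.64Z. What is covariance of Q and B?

covariance of Q and B = -16.4416

By bilinearity, covariance of Q and B = ac·variance of A + bd·variance of Z + (ad+bc)·covariance of A and Z, with a=0.4, b=-8, c=0.95, d=-0.64.
ac·variance of A = 0.4·0.95·60 = 22.8
bd·variance of Z = (-8)·(-0.64)·57.7 = 295.424
(ad+bc)·covariance of A and Z = (-7.856)·42.6 = -334.6656
covariance of Q and B = 22.8 + 295.424 + (-334.6656) = -16.4416.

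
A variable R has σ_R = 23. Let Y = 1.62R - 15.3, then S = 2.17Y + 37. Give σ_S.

σ_S = 80.8542

σ_Y = |1.62|·23 = 37.26.
σ_S = |2.17|·37.26 = 80.8542.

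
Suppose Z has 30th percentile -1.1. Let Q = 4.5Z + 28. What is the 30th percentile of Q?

30th percentile of Q = 23.05

Since a = 4.5 > 0 the transformation is increasing, so the 30th percentile of Q = a·(P_{30} of Z) + b = 4.5·(-1.1) + 28 = 23.05.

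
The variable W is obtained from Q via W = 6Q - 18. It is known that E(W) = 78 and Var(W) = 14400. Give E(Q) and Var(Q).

E(Q) = 16, Var(Q) = 400

From W = 6Q - 18: E(W) = a·E(Q) + b, so E(Q) = (E(W) − b)/a = (78 − (-18))/6 = 16.
Var(W) = a²·Var(Q), so Var(Q) = 14400/6² = 400.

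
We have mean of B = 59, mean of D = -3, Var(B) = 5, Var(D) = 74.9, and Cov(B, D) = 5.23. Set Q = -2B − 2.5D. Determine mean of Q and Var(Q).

mean of Q = -110.5, Var(Q) = 540.425

mean of Q = (-2)·mean of B + (-2.5)·mean of D = (-2)·59 + (-2.5)·(-3) = -110.5.
Var(Q) = a²·Var(B) + b²·Var(D) + 2ab·Cov(B, D) with a = -2, b = -2.5.
= (-2)²·5 + (-2.5)²·74.9 + 2·(-2)·(-2.5)·5.23
= 20 + 468.125 + 52.3 = 540.425.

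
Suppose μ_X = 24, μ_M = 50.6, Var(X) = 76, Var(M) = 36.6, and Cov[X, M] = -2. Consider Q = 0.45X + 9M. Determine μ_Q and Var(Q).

μ_Q = 0.45·μ_X + 9·μ_M = 0.45·24 + 9·50.6 = 466.2.
Var(Q) = a²·Var(X) + b²·Var(M) + 2ab·Cov[X, M] with a = 0.45, b = 9.
= 0.45²·76 + 9²·36.6 + 2·0.45·9·(-2)
= 15.39 + 2964.6 + (-16.2) = 2963.79.

μ_Q = 466.2, Var(Q) = 2963.79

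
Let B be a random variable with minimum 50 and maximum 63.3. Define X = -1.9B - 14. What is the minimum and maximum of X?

a = -1.9 < 0, so order reverses: min(X) = a·max(B)+b = (-1.9)·63.3 + (-14) = -134.27; max(X) = a·min(B)+b = (-1.9)·50 + (-14) = -109.

min(X) = -134.27, max(X) = -109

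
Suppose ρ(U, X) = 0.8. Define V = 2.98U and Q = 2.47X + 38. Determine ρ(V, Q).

Linear rescalings preserve correlation up to sign; here the slopes 2.98 and 2.47 have the same sign, so ρ(V, Q) = ρ(U, X) = 0.8.

ρ(V, Q) = 0.8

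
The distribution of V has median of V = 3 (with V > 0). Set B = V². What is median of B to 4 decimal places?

V² is monotone on this domain, so median of B = square(3) = 9.

median of B = 9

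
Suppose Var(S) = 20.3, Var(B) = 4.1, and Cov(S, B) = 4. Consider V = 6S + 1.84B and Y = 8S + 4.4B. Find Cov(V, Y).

Cov(V, Y) = 1172.0736

By bilinearity, Cov(V, Y) = ac·Var(S) + bd·Var(B) + (ad+bc)·Cov(S, B), with a=6, b=1.84, c=8, d=4.4.
ac·Var(S) = 6·8·20.3 = 974.4
bd·Var(B) = 1.84·4.4·4.1 = 33.1936
(ad+bc)·Cov(S, B) = (41.12)·4 = 164.48
Cov(V, Y) = 974.4 + 33.1936 + 164.48 = 1172.0736.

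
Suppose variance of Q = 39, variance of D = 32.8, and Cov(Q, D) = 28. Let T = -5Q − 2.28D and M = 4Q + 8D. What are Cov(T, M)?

Cov(T, M) = -2753.632

By bilinearity, Cov(T, M) = ac·variance of Q + bd·variance of D + (ad+bc)·Cov(Q, D), with a=-5, b=-2.28, c=4, d=8.
ac·variance of Q = (-5)·4·39 = -780
bd·variance of D = (-2.28)·8·32.8 = -598.272
(ad+bc)·Cov(Q, D) = (-49.12)·28 = -1375.36
Cov(T, M) = -780 + (-598.272) + (-1375.36) = -2753.632.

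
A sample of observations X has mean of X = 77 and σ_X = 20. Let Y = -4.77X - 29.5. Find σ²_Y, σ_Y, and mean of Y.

Y = -4.77X - 29.5 is linear with a = -4.77, b = -29.5.
σ²_X = 20² = 400.
σ²_Y = a²·σ²_X = (-4.77)²·400 = 9101.16 (the additive constant -29.5 does not affect variance).
σ_Y = |a|·σ_X = |-4.77|·20 = 95.4.
mean of Y = a·mean of X + b = (-4.77)·77 + (-29.5) = -396.79.

σ²_Y = 9101.16, σ_Y = 95.4, mean of Y = -396.79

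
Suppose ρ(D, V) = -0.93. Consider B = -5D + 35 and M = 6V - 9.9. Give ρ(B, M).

Linear rescalings preserve |correlation|; the slopes -5 and 6 have opposite signs, so the correlation flips sign: ρ(B, M) = −ρ(D, V) = 0.93.

ρ(B, M) = 0.93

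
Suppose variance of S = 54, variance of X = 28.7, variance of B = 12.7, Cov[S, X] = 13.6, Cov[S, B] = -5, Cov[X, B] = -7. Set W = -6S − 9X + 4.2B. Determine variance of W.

variance of W = a²·variance of S + b²·variance of X + c²·variance of B + 2ab·Cov[S, X] + 2ac·Cov[S, B] + 2bc·Cov[X, B], with a = -6, b = -9, c = 4.2.
= 1944 + 2324.7 + 224.028 + 1468.8 + 252 + 529.2
= 6742.728.

variance of W = 6742.728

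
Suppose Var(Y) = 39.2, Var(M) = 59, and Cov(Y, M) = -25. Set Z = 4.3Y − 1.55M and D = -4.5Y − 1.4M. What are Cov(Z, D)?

Cov(Z, D) = -654.365

By bilinearity, Cov(Z, D) = ac·Var(Y) + bd·Var(M) + (ad+bc)·Cov(Y, M), with a=4.3, b=-1.55, c=-4.5, d=-1.4.
ac·Var(Y) = 4.3·(-4.5)·39.2 = -758.52
bd·Var(M) = (-1.55)·(-1.4)·59 = 128.03
(ad+bc)·Cov(Y, M) = (0.955)·(-25) = -23.875
Cov(Z, D) = -758.52 + 128.03 + (-23.875) = -654.365.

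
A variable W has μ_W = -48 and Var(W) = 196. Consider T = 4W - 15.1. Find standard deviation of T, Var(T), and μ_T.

T = 4W - 15.1 is linear with a = 4, b = -15.1.
standard deviation of W = √196 = 14.
standard deviation of T = |a|·standard deviation of W = |4|·14 = 56.
Var(T) = a²·Var(W) = 4²·196 = 3136 (the additive constant -15.1 does not affect variance).
μ_T = a·μ_W + b = 4·(-48) + (-15.1) = -207.1.

standard deviation of T = 56, Var(T) = 3136, μ_T = -207.1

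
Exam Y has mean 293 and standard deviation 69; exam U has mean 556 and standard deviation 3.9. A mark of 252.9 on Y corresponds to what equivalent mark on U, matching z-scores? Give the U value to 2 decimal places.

U = 553.73

z = (252.9 − 293)/69 ≈ -0.5812.
U = 556 + z·3.9 = 556 + (252.9 − 293)·3.9/69 ≈ 553.73.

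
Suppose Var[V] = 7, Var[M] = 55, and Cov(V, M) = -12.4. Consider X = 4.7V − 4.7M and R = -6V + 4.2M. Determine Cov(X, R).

Cov(X, R) = -1877.556

By bilinearity, Cov(X, R) = ac·Var[V] + bd·Var[M] + (ad+bc)·Cov(V, M), with a=4.7, b=-4.7, c=-6, d=4.2.
ac·Var[V] = 4.7·(-6)·7 = -197.4
bd·Var[M] = (-4.7)·4.2·55 = -1085.7
(ad+bc)·Cov(V, M) = (47.94)·(-12.4) = -594.456
Cov(X, R) = -197.4 + (-1085.7) + (-594.456) = -1877.556.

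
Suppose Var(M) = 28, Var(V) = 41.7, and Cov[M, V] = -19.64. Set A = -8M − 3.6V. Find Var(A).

Var(A) = 1201.168

Var(A) = a²·Var(M) + b²·Var(V) + 2ab·Cov[M, V] with a = -8, b = -3.6.
= (-8)²·28 + (-3.6)²·41.7 + 2·(-8)·(-3.6)·(-19.64)
= 1792 + 540.432 + (-1131.264) = 1201.168.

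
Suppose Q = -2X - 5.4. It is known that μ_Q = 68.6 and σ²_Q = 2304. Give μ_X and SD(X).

From Q = -2X - 5.4: μ_Q = a·μ_X + b, so μ_X = (μ_Q − b)/a = (68.6 − (-5.4))/(-2) = -37.
SD(Q) = √2304 = 48.
SD(Q) = |a|·SD(X), so SD(X) = 48/|-2| = 24.

μ_X = -37, SD(X) = 24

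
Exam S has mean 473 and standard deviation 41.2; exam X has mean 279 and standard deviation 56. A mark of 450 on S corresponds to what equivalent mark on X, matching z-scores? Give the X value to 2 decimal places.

X = 247.74

z = (450 − 473)/41.2 ≈ -0.5583.
X = 279 + z·56 = 279 + (450 − 473)·56/41.2 ≈ 247.74.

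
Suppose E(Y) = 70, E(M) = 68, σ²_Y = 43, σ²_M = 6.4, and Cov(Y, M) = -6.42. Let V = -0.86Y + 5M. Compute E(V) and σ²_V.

E(V) = 279.8, σ²_V = 247.0148

E(V) = (-0.86)·E(Y) + 5·E(M) = (-0.86)·70 + 5·68 = 279.8.
σ²_V = a²·σ²_Y + b²·σ²_M + 2ab·Cov(Y, M) with a = -0.86, b = 5.
= (-0.86)²·43 + 5²·6.4 + 2·(-0.86)·5·(-6.42)
= 31.8028 + 160 + 55.212 = 247.0148.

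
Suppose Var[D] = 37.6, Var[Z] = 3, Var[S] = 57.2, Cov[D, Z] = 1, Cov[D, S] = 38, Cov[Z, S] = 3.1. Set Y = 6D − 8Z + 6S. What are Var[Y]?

Var[Y] = 5947.2

Var[Y] = a²·Var[D] + b²·Var[Z] + c²·Var[S] + 2ab·Cov[D, Z] + 2ac·Cov[D, S] + 2bc·Cov[Z, S], with a = 6, b = -8, c = 6.
= 1353.6 + 192 + 2059.2 + (-96) + 2736 + (-297.6)
= 5947.2.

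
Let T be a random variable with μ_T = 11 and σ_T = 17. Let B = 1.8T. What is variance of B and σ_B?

variance of B = 936.36, σ_B = 30.6

B = 1.8T is linear with a = 1.8, b = 0.
variance of T = 17² = 289.
variance of B = a²·variance of T = 1.8²·289 = 936.36.
σ_B = |a|·σ_T = |1.8|·17 = 30.6.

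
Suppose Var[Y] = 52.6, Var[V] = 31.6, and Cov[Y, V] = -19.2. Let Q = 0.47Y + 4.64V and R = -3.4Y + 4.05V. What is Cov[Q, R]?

By bilinearity, Cov[Q, R] = ac·Var[Y] + bd·Var[V] + (ad+bc)·Cov[Y, V], with a=0.47, b=4.64, c=-3.4, d=4.05.
ac·Var[Y] = 0.47·(-3.4)·52.6 = -84.0548
bd·Var[V] = 4.64·4.05·31.6 = 593.8272
(ad+bc)·Cov[Y, V] = (-13.8725)·(-19.2) = 266.352
Cov[Q, R] = -84.0548 + 593.8272 + 266.352 = 776.1244.

Cov[Q, R] = 776.1244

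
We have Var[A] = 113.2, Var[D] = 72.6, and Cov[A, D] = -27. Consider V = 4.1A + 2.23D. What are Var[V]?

Var[V] = a²·Var[A] + b²·Var[D] + 2ab·Cov[A, D] with a = 4.1, b = 2.23.
= 4.1²·113.2 + 2.23²·72.6 + 2·4.1·2.23·(-27)
= 1902.892 + 361.03254 + (-493.722) = 1770.20254.

Var[V] = 1770.20254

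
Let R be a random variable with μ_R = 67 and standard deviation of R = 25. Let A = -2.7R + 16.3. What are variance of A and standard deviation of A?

A = -2.7R + 16.3 is linear with a = -2.7, b = 16.3.
variance of R = 25² = 625.
variance of A = a²·variance of R = (-2.7)²·625 = 4556.25 (the additive constant 16.3 does not affect variance).
standard deviation of A = |a|·standard deviation of R = |-2.7|·25 = 67.5.

variance of A = 4556.25, standard deviation of A = 67.5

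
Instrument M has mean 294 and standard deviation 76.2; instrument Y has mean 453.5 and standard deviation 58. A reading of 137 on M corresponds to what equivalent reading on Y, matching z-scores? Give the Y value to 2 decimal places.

z = (137 − 294)/76.2 ≈ -2.0604.
Y = 453.5 + z·58 = 453.5 + (137 − 294)·58/76.2 ≈ 334.00.

Y = 334.00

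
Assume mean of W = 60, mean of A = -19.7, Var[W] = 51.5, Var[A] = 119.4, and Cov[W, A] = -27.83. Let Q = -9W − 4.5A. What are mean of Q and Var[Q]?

mean of Q = -451.35, Var[Q] = 4335.12

mean of Q = (-9)·mean of W + (-4.5)·mean of A = (-9)·60 + (-4.5)·(-19.7) = -451.35.
Var[Q] = a²·Var[W] + b²·Var[A] + 2ab·Cov[W, A] with a = -9, b = -4.5.
= (-9)²·51.5 + (-4.5)²·119.4 + 2·(-9)·(-4.5)·(-27.83)
= 4171.5 + 2417.85 + (-2254.23) = 4335.12.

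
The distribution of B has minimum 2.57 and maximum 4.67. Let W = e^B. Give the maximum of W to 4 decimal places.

e^B is increasing on this domain, so max(W) comes from max(B) = 4.67: max(W) = exp(4.67) ≈ 106.6977.

max(W) = 106.6977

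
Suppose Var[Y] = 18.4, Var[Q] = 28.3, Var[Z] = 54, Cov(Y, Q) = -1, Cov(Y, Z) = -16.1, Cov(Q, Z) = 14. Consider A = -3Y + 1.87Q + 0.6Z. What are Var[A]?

Var[A] = 384.59827

Var[A] = a²·Var[Y] + b²·Var[Q] + c²·Var[Z] + 2ab·Cov(Y, Q) + 2ac·Cov(Y, Z) + 2bc·Cov(Q, Z), with a = -3, b = 1.87, c = 0.6.
= 165.6 + 98.96227 + 19.44 + 11.22 + 57.96 + 31.416
= 384.59827.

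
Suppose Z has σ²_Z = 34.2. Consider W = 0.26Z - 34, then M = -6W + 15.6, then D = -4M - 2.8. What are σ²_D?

σ²_D = 1331.66592

σ²_W = 0.26²·34.2 = 2.31192.
σ²_M = (-6)²·2.31192 = 83.22912.
σ²_D = (-4)²·83.22912 = 1331.66592.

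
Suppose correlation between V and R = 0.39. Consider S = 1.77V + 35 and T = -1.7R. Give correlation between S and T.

correlation between S and T = -0.39

Linear rescalings preserve |correlation|; the slopes 1.77 and -1.7 have opposite signs, so the correlation flips sign: correlation between S and T = −correlation between V and R = -0.39.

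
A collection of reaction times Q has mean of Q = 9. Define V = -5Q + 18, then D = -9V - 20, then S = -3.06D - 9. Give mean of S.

mean of S = -691.38

mean of V = (-5)·9 + 18 = -27.
mean of D = (-9)·(-27) + (-20) = 223.
mean of S = (-3.06)·223 + (-9) = -691.38.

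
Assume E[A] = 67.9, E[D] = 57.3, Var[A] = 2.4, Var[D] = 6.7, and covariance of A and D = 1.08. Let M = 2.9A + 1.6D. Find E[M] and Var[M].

E[M] = 288.59, Var[M] = 47.3584

E[M] = 2.9·E[A] + 1.6·E[D] = 2.9·67.9 + 1.6·57.3 = 288.59.
Var[M] = a²·Var[A] + b²·Var[D] + 2ab·covariance of A and D with a = 2.9, b = 1.6.
= 2.9²·2.4 + 1.6²·6.7 + 2·2.9·1.6·1.08
= 20.184 + 17.152 + 10.0224 = 47.3584.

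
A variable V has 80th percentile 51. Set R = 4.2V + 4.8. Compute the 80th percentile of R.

80th percentile of R = 219

Since a = 4.2 > 0 the transformation is increasing, so the 80th percentile of R = a·(P_{80} of V) + b = 4.2·51 + 4.8 = 219.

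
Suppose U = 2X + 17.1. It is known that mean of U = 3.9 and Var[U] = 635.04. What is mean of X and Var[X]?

From U = 2X + 17.1: mean of U = a·mean of X + b, so mean of X = (mean of U − b)/a = (3.9 − 17.1)/2 = -6.6.
Var[U] = a²·Var[X], so Var[X] = 635.04/2² = 158.76.

mean of X = -6.6, Var[X] = 158.76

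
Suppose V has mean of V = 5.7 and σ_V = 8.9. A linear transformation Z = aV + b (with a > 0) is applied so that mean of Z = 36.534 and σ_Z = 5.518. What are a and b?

a = 0.62, b = 33

σ_Z = a·σ_V (a > 0), so a = 5.518/8.9 = 0.62.
mean of Z = a·mean of V + b, so b = 36.534 − 0.62·5.7 = 33.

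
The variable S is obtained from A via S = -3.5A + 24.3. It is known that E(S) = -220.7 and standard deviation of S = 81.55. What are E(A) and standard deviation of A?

E(A) = 70, standard deviation of A = 23.3

From S = -3.5A + 24.3: E(S) = a·E(A) + b, so E(A) = (E(S) − b)/a = (-220.7 − 24.3)/(-3.5) = 70.
standard deviation of S = |a|·standard deviation of A, so standard deviation of A = 81.55/|-3.5| = 23.3.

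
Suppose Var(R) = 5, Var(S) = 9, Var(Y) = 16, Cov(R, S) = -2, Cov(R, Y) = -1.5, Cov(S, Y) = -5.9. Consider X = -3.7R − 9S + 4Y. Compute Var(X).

Var(X) = a²·Var(R) + b²·Var(S) + c²·Var(Y) + 2ab·Cov(R, S) + 2ac·Cov(R, Y) + 2bc·Cov(S, Y), with a = -3.7, b = -9, c = 4.
= 68.45 + 729 + 256 + (-133.2) + 44.4 + 424.8
= 1389.45.

Var(X) = 1389.45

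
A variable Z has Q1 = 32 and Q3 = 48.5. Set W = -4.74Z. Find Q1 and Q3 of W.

Q1(W) = -229.89, Q3(W) = -151.68

a = -4.74 < 0 reverses order: Q1(W) comes from Q3(Z), Q3(W) from Q1(Z).
Q1(W) = (-4.74)·48.5 = -229.89; Q3(W) = (-4.74)·32 = -151.68.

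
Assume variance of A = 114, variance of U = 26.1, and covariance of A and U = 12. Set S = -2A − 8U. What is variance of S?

variance of S = a²·variance of A + b²·variance of U + 2ab·covariance of A and U with a = -2, b = -8.
= (-2)²·114 + (-8)²·26.1 + 2·(-2)·(-8)·12
= 456 + 1670.4 + 384 = 2510.4.

variance of S = 2510.4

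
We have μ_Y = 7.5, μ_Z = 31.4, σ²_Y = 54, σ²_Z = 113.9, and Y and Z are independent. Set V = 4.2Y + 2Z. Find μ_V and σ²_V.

μ_V = 94.3, σ²_V = 1408.16

μ_V = 4.2·μ_Y + 2·μ_Z = 4.2·7.5 + 2·31.4 = 94.3.
σ²_V = a²·σ²_Y + b²·σ²_Z + 2ab·Cov(Y, Z) with a = 4.2, b = 2.
Independence gives Cov(Y, Z) = 0.
= 4.2²·54 + 2²·113.9 + 2·4.2·2·0
= 952.56 + 455.6 + 0 = 1408.16.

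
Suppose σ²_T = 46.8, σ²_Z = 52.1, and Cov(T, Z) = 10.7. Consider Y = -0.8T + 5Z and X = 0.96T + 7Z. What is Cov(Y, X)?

Cov(Y, X) = 1778.9976

By bilinearity, Cov(Y, X) = ac·σ²_T + bd·σ²_Z + (ad+bc)·Cov(T, Z), with a=-0.8, b=5, c=0.96, d=7.
ac·σ²_T = (-0.8)·0.96·46.8 = -35.9424
bd·σ²_Z = 5·7·52.1 = 1823.5
(ad+bc)·Cov(T, Z) = (-0.8)·10.7 = -8.56
Cov(Y, X) = -35.9424 + 1823.5 + (-8.56) = 1778.9976.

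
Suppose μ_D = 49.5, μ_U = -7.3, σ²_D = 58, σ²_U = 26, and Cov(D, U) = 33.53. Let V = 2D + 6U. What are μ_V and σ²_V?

μ_V = 55.2, σ²_V = 1972.72

μ_V = 2·μ_D + 6·μ_U = 2·49.5 + 6·(-7.3) = 55.2.
σ²_V = a²·σ²_D + b²·σ²_U + 2ab·Cov(D, U) with a = 2, b = 6.
= 2²·58 + 6²·26 + 2·2·6·33.53
= 232 + 936 + 804.72 = 1972.72.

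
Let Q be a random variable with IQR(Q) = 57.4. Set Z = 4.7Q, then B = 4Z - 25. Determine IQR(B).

IQR(B) = 1079.12

IQR(Z) = |4.7|·57.4 = 269.78.
IQR(B) = |4|·269.78 = 1079.12.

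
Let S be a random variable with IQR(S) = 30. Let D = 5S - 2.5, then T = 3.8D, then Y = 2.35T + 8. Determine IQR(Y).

IQR(D) = |5|·30 = 150.
IQR(T) = |3.8|·150 = 570.
IQR(Y) = |2.35|·570 = 1339.5.

IQR(Y) = 1339.5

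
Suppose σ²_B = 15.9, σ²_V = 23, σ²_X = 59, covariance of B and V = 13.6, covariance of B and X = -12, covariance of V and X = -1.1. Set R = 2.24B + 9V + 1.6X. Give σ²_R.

σ²_R = a²·σ²_B + b²·σ²_V + c²·σ²_X + 2ab·covariance of B and V + 2ac·covariance of B and X + 2bc·covariance of V and X, with a = 2.24, b = 9, c = 1.6.
= 79.77984 + 1863 + 151.04 + 548.352 + (-86.016) + (-31.68)
= 2524.47584.

σ²_R = 2524.47584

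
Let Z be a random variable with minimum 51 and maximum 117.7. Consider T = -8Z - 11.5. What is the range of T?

Range of Z = 117.7 − 51 = 66.7.
Range(T) = |a|·Range(Z) = |-8|·66.7 = 533.6.

Range(T) = 533.6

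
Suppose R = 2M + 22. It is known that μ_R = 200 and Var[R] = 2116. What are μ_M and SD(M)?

μ_M = 89, SD(M) = 23

From R = 2M + 22: μ_R = a·μ_M + b, so μ_M = (μ_R − b)/a = (200 − 22)/2 = 89.
SD(R) = √2116 = 46.
SD(R) = |a|·SD(M), so SD(M) = 46/|2| = 23.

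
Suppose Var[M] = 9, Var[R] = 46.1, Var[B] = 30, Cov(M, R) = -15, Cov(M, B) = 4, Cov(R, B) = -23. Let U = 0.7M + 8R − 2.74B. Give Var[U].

Var[U] = 4005.014

Var[U] = a²·Var[M] + b²·Var[R] + c²·Var[B] + 2ab·Cov(M, R) + 2ac·Cov(M, B) + 2bc·Cov(R, B), with a = 0.7, b = 8, c = -2.74.
= 4.41 + 2950.4 + 225.228 + (-168) + (-15.344) + 1008.32
= 4005.014.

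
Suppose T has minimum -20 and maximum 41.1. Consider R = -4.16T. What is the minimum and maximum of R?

min(R) = -170.976, max(R) = 83.2

a = -4.16 < 0, so order reverses: min(R) = a·max(T)+b = (-4.16)·41.1 = -170.976; max(R) = a·min(T)+b = (-4.16)·(-20) = 83.2.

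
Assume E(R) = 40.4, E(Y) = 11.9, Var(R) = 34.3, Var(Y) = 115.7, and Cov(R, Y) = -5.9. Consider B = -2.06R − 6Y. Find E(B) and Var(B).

E(B) = (-2.06)·E(R) + (-6)·E(Y) = (-2.06)·40.4 + (-6)·11.9 = -154.624.
Var(B) = a²·Var(R) + b²·Var(Y) + 2ab·Cov(R, Y) with a = -2.06, b = -6.
= (-2.06)²·34.3 + (-6)²·115.7 + 2·(-2.06)·(-6)·(-5.9)
= 145.55548 + 4165.2 + (-145.848) = 4164.90748.

E(B) = -154.624, Var(B) = 4164.90748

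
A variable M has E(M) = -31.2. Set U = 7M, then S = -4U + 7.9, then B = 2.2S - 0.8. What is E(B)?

E(B) = 1938.5

E(U) = 7·(-31.2) = -218.4.
E(S) = (-4)·(-218.4) + 7.9 = 881.5.
E(B) = 2.2·881.5 + (-0.8) = 1938.5.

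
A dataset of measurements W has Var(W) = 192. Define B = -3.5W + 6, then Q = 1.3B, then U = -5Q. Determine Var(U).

Var(U) = 99372

Var(B) = (-3.5)²·192 = 2352.
Var(Q) = 1.3²·2352 = 3974.88.
Var(U) = (-5)²·3974.88 = 99372.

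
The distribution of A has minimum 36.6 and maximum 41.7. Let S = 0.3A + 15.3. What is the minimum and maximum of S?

a = 0.3 > 0, so min(S) = a·min(A)+b = 0.3·36.6 + 15.3 = 26.28 and max(S) = 0.3·41.7 + 15.3 = 27.81.

min(S) = 26.28, max(S) = 27.81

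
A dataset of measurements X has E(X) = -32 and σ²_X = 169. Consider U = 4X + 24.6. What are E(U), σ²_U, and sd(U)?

E(U) = -103.4, σ²_U = 2704, sd(U) = 52

U = 4X + 24.6 is linear with a = 4, b = 24.6.
E(U) = a·E(X) + b = 4·(-32) + 24.6 = -103.4.
σ²_U = a²·σ²_X = 4²·169 = 2704 (the additive constant 24.6 does not affect variance).
sd(X) = √169 = 13.
sd(U) = |a|·sd(X) = |4|·13 = 52.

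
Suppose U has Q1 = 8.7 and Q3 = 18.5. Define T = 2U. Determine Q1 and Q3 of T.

a = 2 > 0: Q1(T) = a·Q1(U)+b = 17.4, Q3(T) = a·Q3(U)+b = 37.

Q1(T) = 17.4, Q3(T) = 37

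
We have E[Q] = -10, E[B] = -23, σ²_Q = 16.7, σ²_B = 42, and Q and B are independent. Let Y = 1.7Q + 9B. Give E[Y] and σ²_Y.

E[Y] = -224, σ²_Y = 3450.263

E[Y] = 1.7·E[Q] + 9·E[B] = 1.7·(-10) + 9·(-23) = -224.
σ²_Y = a²·σ²_Q + b²·σ²_B + 2ab·Cov(Q, B) with a = 1.7, b = 9.
Independence gives Cov(Q, B) = 0.
= 1.7²·16.7 + 9²·42 + 2·1.7·9·0
= 48.263 + 3402 + 0 = 3450.263.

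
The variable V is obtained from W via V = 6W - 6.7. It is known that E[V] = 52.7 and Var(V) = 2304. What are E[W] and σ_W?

E[W] = 9.9, σ_W = 8

From V = 6W - 6.7: E[V] = a·E[W] + b, so E[W] = (E[V] − b)/a = (52.7 − (-6.7))/6 = 9.9.
σ_V = √2304 = 48.
σ_V = |a|·σ_W, so σ_W = 48/|6| = 8.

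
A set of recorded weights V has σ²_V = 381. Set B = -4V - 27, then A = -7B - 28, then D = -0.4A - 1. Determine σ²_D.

σ²_B = (-4)²·381 = 6096.
σ²_A = (-7)²·6096 = 298704.
σ²_D = (-0.4)²·298704 = 47792.64.

σ²_D = 47792.64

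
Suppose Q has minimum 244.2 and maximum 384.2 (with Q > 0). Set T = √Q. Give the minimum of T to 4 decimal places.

min(T) = 15.6269

√Q is increasing on this domain, so min(T) comes from min(Q) = 244.2: min(T) = √(244.2) ≈ 15.6269.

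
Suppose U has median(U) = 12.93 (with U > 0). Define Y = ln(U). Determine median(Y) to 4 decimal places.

ln(U) is monotone on this domain, so median(Y) = ln(12.93) ≈ 2.5596.

median(Y) = 2.5596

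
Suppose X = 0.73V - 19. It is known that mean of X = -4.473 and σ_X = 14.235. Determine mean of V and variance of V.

mean of V = 19.9, variance of V = 380.25

From X = 0.73V - 19: mean of X = a·mean of V + b, so mean of V = (mean of X − b)/a = (-4.473 − (-19))/0.73 = 19.9.
variance of X = 14.235² = 202.635225.
variance of X = a²·variance of V, so variance of V = 202.635225/0.73² = 380.25.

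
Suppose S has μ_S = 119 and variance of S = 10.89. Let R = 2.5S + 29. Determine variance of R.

variance of R = 68.0625

R = 2.5S + 29 is linear with a = 2.5, b = 29.
variance of R = a²·variance of S = 2.5²·10.89 = 68.0625 (the additive constant 29 does not affect variance).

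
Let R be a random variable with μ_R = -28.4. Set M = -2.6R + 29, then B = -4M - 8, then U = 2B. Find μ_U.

μ_M = (-2.6)·(-28.4) + 29 = 102.84.
μ_B = (-4)·102.84 + (-8) = -419.36.
μ_U = 2·(-419.36) = -838.72.

μ_U = -838.72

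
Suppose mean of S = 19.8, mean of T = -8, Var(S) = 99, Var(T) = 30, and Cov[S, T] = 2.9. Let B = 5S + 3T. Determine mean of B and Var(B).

mean of B = 75, Var(B) = 2832

mean of B = 5·mean of S + 3·mean of T = 5·19.8 + 3·(-8) = 75.
Var(B) = a²·Var(S) + b²·Var(T) + 2ab·Cov[S, T] with a = 5, b = 3.
= 5²·99 + 3²·30 + 2·5·3·2.9
= 2475 + 270 + 87 = 2832.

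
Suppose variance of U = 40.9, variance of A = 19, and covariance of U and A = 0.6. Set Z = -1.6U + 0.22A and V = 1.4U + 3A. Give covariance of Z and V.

By bilinearity, covariance of Z and V = ac·variance of U + bd·variance of A + (ad+bc)·covariance of U and A, with a=-1.6, b=0.22, c=1.4, d=3.
ac·variance of U = (-1.6)·1.4·40.9 = -91.616
bd·variance of A = 0.22·3·19 = 12.54
(ad+bc)·covariance of U and A = (-4.492)·0.6 = -2.6952
covariance of Z and V = -91.616 + 12.54 + (-2.6952) = -81.7712.

covariance of Z and V = -81.7712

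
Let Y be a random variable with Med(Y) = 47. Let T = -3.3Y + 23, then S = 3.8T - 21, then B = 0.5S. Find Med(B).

Med(B) = -261.49

Med(T) = (-3.3)·47 + 23 = -132.1.
Med(S) = 3.8·(-132.1) + (-21) = -522.98.
Med(B) = 0.5·(-522.98) = -261.49.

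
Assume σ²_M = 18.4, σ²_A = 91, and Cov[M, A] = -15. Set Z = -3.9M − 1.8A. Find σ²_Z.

σ²_Z = a²·σ²_M + b²·σ²_A + 2ab·Cov[M, A] with a = -3.9, b = -1.8.
= (-3.9)²·18.4 + (-1.8)²·91 + 2·(-3.9)·(-1.8)·(-15)
= 279.864 + 294.84 + (-210.6) = 364.104.

σ²_Z = 364.104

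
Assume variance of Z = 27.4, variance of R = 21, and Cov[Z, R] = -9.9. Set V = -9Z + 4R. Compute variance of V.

variance of V = 3268.2

variance of V = a²·variance of Z + b²·variance of R + 2ab·Cov[Z, R] with a = -9, b = 4.
= (-9)²·27.4 + 4²·21 + 2·(-9)·4·(-9.9)
= 2219.4 + 336 + 712.8 = 3268.2.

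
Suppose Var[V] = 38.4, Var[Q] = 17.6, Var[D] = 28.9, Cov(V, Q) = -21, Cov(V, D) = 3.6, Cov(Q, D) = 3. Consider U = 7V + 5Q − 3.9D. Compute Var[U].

Var[U] = a²·Var[V] + b²·Var[Q] + c²·Var[D] + 2ab·Cov(V, Q) + 2ac·Cov(V, D) + 2bc·Cov(Q, D), with a = 7, b = 5, c = -3.9.
= 1881.6 + 440 + 439.569 + (-1470) + (-196.56) + (-117)
= 977.609.

Var[U] = 977.609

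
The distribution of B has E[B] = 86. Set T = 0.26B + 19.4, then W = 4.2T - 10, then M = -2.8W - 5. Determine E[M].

E[T] = 0.26·86 + 19.4 = 41.76.
E[W] = 4.2·41.76 + (-10) = 165.392.
E[M] = (-2.8)·165.392 + (-5) = -468.0976.

E[M] = -468.0976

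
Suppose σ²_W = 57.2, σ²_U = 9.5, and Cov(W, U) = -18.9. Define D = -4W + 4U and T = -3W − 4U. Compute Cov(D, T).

Cov(D, T) = 458.8

By bilinearity, Cov(D, T) = ac·σ²_W + bd·σ²_U + (ad+bc)·Cov(W, U), with a=-4, b=4, c=-3, d=-4.
ac·σ²_W = (-4)·(-3)·57.2 = 686.4
bd·σ²_U = 4·(-4)·9.5 = -152
(ad+bc)·Cov(W, U) = (4)·(-18.9) = -75.6
Cov(D, T) = 686.4 + (-152) + (-75.6) = 458.8.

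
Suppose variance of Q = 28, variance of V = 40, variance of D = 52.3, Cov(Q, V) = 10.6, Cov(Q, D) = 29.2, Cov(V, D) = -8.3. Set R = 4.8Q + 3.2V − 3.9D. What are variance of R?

variance of R = 1289.755

variance of R = a²·variance of Q + b²·variance of V + c²·variance of D + 2ab·Cov(Q, V) + 2ac·Cov(Q, D) + 2bc·Cov(V, D), with a = 4.8, b = 3.2, c = -3.9.
= 645.12 + 409.6 + 795.483 + 325.632 + (-1093.248) + 207.168
= 1289.755.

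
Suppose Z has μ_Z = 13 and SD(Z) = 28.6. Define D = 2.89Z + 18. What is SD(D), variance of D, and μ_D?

D = 2.89Z + 18 is linear with a = 2.89, b = 18.
SD(D) = |a|·SD(Z) = |2.89|·28.6 = 82.654.
variance of Z = 28.6² = 817.96.
variance of D = a²·variance of Z = 2.89²·817.96 = 6831.683716 (the additive constant 18 does not affect variance).
μ_D = a·μ_Z + b = 2.89·13 + 18 = 55.57.

SD(D) = 82.654, variance of D = 6831.683716, μ_D = 55.57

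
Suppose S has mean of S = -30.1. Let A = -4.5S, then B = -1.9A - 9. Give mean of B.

mean of B = -266.355

mean of A = (-4.5)·(-30.1) = 135.45.
mean of B = (-1.9)·135.45 + (-9) = -266.355.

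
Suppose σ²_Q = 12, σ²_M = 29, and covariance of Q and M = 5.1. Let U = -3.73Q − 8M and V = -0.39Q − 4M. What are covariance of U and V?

covariance of U and V = 1037.4604

By bilinearity, covariance of U and V = ac·σ²_Q + bd·σ²_M + (ad+bc)·covariance of Q and M, with a=-3.73, b=-8, c=-0.39, d=-4.
ac·σ²_Q = (-3.73)·(-0.39)·12 = 17.4564
bd·σ²_M = (-8)·(-4)·29 = 928
(ad+bc)·covariance of Q and M = (18.04)·5.1 = 92.004
covariance of U and V = 17.4564 + 928 + 92.004 = 1037.4604.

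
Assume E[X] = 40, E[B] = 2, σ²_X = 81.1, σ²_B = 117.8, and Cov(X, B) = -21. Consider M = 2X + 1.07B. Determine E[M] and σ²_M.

E[M] = 2·E[X] + 1.07·E[B] = 2·40 + 1.07·2 = 82.14.
σ²_M = a²·σ²_X + b²·σ²_B + 2ab·Cov(X, B) with a = 2, b = 1.07.
= 2²·81.1 + 1.07²·117.8 + 2·2·1.07·(-21)
= 324.4 + 134.86922 + (-89.88) = 369.38922.

E[M] = 82.14, σ²_M = 369.38922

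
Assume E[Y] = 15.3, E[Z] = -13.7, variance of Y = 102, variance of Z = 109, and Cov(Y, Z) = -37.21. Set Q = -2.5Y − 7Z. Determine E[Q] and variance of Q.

E[Q] = (-2.5)·E[Y] + (-7)·E[Z] = (-2.5)·15.3 + (-7)·(-13.7) = 57.65.
variance of Q = a²·variance of Y + b²·variance of Z + 2ab·Cov(Y, Z) with a = -2.5, b = -7.
= (-2.5)²·102 + (-7)²·109 + 2·(-2.5)·(-7)·(-37.21)
= 637.5 + 5341 + (-1302.35) = 4676.15.

E[Q] = 57.65, variance of Q = 4676.15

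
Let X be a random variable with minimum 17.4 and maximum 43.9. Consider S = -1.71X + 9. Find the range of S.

Range of X = 43.9 − 17.4 = 26.5.
Range(S) = |a|·Range(X) = |-1.71|·26.5 = 45.315.

Range(S) = 45.315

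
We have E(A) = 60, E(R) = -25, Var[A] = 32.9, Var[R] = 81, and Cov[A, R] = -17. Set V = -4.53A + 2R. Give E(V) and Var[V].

E(V) = (-4.53)·E(A) + 2·E(R) = (-4.53)·60 + 2·(-25) = -321.8.
Var[V] = a²·Var[A] + b²·Var[R] + 2ab·Cov[A, R] with a = -4.53, b = 2.
= (-4.53)²·32.9 + 2²·81 + 2·(-4.53)·2·(-17)
= 675.13761 + 324 + 308.04 = 1307.17761.

E(V) = -321.8, Var[V] = 1307.17761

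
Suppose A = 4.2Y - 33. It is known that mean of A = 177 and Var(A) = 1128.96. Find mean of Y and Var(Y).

From A = 4.2Y - 33: mean of A = a·mean of Y + b, so mean of Y = (mean of A − b)/a = (177 − (-33))/4.2 = 50.
Var(A) = a²·Var(Y), so Var(Y) = 1128.96/4.2² = 64.

mean of Y = 50, Var(Y) = 64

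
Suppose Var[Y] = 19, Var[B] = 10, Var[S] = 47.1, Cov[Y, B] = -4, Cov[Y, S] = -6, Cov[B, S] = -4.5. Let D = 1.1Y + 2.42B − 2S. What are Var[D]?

Var[D] = a²·Var[Y] + b²·Var[B] + c²·Var[S] + 2ab·Cov[Y, B] + 2ac·Cov[Y, S] + 2bc·Cov[B, S], with a = 1.1, b = 2.42, c = -2.
= 22.99 + 58.564 + 188.4 + (-21.296) + 26.4 + 43.56
= 318.618.

Var[D] = 318.618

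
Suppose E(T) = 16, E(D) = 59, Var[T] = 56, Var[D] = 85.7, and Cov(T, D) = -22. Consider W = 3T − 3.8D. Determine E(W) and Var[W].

E(W) = -176.2, Var[W] = 2243.108

E(W) = 3·E(T) + (-3.8)·E(D) = 3·16 + (-3.8)·59 = -176.2.
Var[W] = a²·Var[T] + b²·Var[D] + 2ab·Cov(T, D) with a = 3, b = -3.8.
= 3²·56 + (-3.8)²·85.7 + 2·3·(-3.8)·(-22)
= 504 + 1237.508 + 501.6 = 2243.108.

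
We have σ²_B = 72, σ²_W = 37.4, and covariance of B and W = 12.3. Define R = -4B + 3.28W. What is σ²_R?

σ²_R = a²·σ²_B + b²·σ²_W + 2ab·covariance of B and W with a = -4, b = 3.28.
= (-4)²·72 + 3.28²·37.4 + 2·(-4)·3.28·12.3
= 1152 + 402.36416 + (-322.752) = 1231.61216.

σ²_R = 1231.61216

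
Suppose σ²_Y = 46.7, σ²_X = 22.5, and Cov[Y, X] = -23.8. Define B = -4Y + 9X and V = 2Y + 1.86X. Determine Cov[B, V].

Cov[B, V] = -248.278

By bilinearity, Cov[B, V] = ac·σ²_Y + bd·σ²_X + (ad+bc)·Cov[Y, X], with a=-4, b=9, c=2, d=1.86.
ac·σ²_Y = (-4)·2·46.7 = -373.6
bd·σ²_X = 9·1.86·22.5 = 376.65
(ad+bc)·Cov[Y, X] = (10.56)·(-23.8) = -251.328
Cov[B, V] = -373.6 + 376.65 + (-251.328) = -248.278.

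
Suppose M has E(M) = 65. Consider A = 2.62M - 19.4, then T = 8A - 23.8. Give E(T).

E(T) = 1183.4

E(A) = 2.62·65 + (-19.4) = 150.9.
E(T) = 8·150.9 + (-23.8) = 1183.4.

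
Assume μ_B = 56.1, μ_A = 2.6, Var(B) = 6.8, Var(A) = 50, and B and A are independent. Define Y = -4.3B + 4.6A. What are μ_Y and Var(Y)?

μ_Y = -229.27, Var(Y) = 1183.732

μ_Y = (-4.3)·μ_B + 4.6·μ_A = (-4.3)·56.1 + 4.6·2.6 = -229.27.
Var(Y) = a²·Var(B) + b²·Var(A) + 2ab·Cov[B, A] with a = -4.3, b = 4.6.
Independence gives Cov[B, A] = 0.
= (-4.3)²·6.8 + 4.6²·50 + 2·(-4.3)·4.6·0
= 125.732 + 1058 + 0 = 1183.732.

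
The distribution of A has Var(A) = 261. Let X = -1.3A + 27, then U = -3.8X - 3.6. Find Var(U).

Var(X) = (-1.3)²·261 = 441.09.
Var(U) = (-3.8)²·441.09 = 6369.3396.

Var(U) = 6369.3396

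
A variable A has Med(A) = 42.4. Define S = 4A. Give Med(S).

A linear map preserves order up to sign, so Med(S) = a·Med(A) + b = 4·42.4 = 169.6.

Med(S) = 169.6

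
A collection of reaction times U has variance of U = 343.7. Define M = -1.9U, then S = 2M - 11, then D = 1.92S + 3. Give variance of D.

variance of M = (-1.9)²·343.7 = 1240.757.
variance of S = 2²·1240.757 = 4963.028.
variance of D = 1.92²·4963.028 = 18295.7064192.

variance of D = 18295.7064192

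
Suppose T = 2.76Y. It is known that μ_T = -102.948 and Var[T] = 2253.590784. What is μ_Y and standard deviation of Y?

μ_Y = -37.3, standard deviation of Y = 17.2

From T = 2.76Y: μ_T = a·μ_Y + b, so μ_Y = (μ_T − b)/a = (-102.948 − 0)/2.76 = -37.3.
standard deviation of T = √2253.590784 = 47.472.
standard deviation of T = |a|·standard deviation of Y, so standard deviation of Y = 47.472/|2.76| = 17.2.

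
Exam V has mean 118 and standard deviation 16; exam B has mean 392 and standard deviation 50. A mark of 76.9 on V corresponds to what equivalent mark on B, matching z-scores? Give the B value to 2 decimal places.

z = (76.9 − 118)/16 ≈ -2.5688.
B = 392 + z·50 = 392 + (76.9 − 118)·50/16 ≈ 263.56.

B = 263.56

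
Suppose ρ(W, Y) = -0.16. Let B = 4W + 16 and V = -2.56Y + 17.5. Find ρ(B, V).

ρ(B, V) = 0.16

Linear rescalings preserve |correlation|; the slopes 4 and -2.56 have opposite signs, so the correlation flips sign: ρ(B, V) = −ρ(W, Y) = 0.16.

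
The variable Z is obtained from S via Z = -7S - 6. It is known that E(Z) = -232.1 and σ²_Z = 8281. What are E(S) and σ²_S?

From Z = -7S - 6: E(Z) = a·E(S) + b, so E(S) = (E(Z) − b)/a = (-232.1 − (-6))/(-7) = 32.3.
σ²_Z = a²·σ²_S, so σ²_S = 8281/(-7)² = 169.

E(S) = 32.3, σ²_S = 169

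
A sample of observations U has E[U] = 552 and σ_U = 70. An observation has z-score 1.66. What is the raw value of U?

U = 668.2

U = E[U] + z·σ_U = 552 + 1.66·70 = 668.2.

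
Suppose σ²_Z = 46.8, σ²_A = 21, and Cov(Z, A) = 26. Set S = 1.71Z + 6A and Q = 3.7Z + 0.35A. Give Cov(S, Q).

By bilinearity, Cov(S, Q) = ac·σ²_Z + bd·σ²_A + (ad+bc)·Cov(Z, A), with a=1.71, b=6, c=3.7, d=0.35.
ac·σ²_Z = 1.71·3.7·46.8 = 296.1036
bd·σ²_A = 6·0.35·21 = 44.1
(ad+bc)·Cov(Z, A) = (22.7985)·26 = 592.761
Cov(S, Q) = 296.1036 + 44.1 + 592.761 = 932.9646.

Cov(S, Q) = 932.9646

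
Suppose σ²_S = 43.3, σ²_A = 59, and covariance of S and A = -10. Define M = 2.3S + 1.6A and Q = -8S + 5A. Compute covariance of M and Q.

covariance of M and Q = -311.72

By bilinearity, covariance of M and Q = ac·σ²_S + bd·σ²_A + (ad+bc)·covariance of S and A, with a=2.3, b=1.6, c=-8, d=5.
ac·σ²_S = 2.3·(-8)·43.3 = -796.72
bd·σ²_A = 1.6·5·59 = 472
(ad+bc)·covariance of S and A = (-1.3)·(-10) = 13
covariance of M and Q = -796.72 + 472 + 13 = -311.72.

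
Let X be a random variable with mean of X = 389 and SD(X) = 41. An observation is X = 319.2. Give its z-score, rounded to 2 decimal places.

z = -1.70

z = (X − mean of X) / SD(X) = (319.2 − 389) / 41 ≈ -1.70.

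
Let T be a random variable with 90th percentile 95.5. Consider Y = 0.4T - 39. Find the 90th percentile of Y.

90th percentile of Y = -0.8

Since a = 0.4 > 0 the transformation is increasing, so the 90th percentile of Y = a·(P_{90} of T) + b = 0.4·95.5 + (-39) = -0.8.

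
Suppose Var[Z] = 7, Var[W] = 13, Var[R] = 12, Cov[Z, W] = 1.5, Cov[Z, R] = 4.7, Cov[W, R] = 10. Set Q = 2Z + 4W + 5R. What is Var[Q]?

Var[Q] = 1054

Var[Q] = a²·Var[Z] + b²·Var[W] + c²·Var[R] + 2ab·Cov[Z, W] + 2ac·Cov[Z, R] + 2bc·Cov[W, R], with a = 2, b = 4, c = 5.
= 28 + 208 + 300 + 24 + 94 + 400
= 1054.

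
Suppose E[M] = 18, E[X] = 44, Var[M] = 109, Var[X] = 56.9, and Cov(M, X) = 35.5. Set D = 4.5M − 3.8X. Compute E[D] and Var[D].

E[D] = 4.5·E[M] + (-3.8)·E[X] = 4.5·18 + (-3.8)·44 = -86.2.
Var[D] = a²·Var[M] + b²·Var[X] + 2ab·Cov(M, X) with a = 4.5, b = -3.8.
= 4.5²·109 + (-3.8)²·56.9 + 2·4.5·(-3.8)·35.5
= 2207.25 + 821.636 + (-1214.1) = 1814.786.

E[D] = -86.2, Var[D] = 1814.786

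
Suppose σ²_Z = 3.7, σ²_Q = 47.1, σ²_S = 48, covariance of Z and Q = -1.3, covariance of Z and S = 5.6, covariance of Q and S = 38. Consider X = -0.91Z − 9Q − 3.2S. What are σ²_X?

σ²_X = a²·σ²_Z + b²·σ²_Q + c²·σ²_S + 2ab·covariance of Z and Q + 2ac·covariance of Z and S + 2bc·covariance of Q and S, with a = -0.91, b = -9, c = -3.2.
= 3.06397 + 3815.1 + 491.52 + (-21.294) + 32.6144 + 2188.8
= 6509.80437.

σ²_X = 6509.80437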